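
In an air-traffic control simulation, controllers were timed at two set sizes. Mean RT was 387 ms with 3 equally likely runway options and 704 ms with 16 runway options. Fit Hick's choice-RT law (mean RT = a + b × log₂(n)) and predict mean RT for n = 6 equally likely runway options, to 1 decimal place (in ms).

518.3 ms

RT is linear in log₂ n, so two points fix the line:
  b = (704 − 387) / (log₂ 16 − log₂ 3) = 317 / (4 − 1.5850) = 131.261 ms/bit
  a = 387 − 131.261 × 1.5850 = 178.956 ms
Then RT(6) = 178.956 + 131.261 × log₂ 6 = 178.956 + 131.261 × 2.5850 ≈ 518.261 ms.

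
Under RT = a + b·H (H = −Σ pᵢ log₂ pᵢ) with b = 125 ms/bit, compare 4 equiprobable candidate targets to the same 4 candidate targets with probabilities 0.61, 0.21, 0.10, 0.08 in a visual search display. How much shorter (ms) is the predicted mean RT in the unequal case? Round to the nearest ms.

59 ms

The RT saving is b·ΔH. Equiprobable H₀ = log₂(4) = 2.0000 bits; with the given probabilities H = 1.5315 bits.
b·(H₀ − H) = 125 × (2.0000 − 1.5315) = 58.56 ms.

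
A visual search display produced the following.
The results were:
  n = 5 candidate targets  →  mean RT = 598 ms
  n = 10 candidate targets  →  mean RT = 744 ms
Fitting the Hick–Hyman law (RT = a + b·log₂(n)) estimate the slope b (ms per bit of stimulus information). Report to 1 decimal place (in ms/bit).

b = (RT₂ − RT₁)/(log₂ n₂ − log₂ n₁) = (744 − 598)/(3.3219 − 2.3219) = 146.000 ms/bit.

146.0 ms/bit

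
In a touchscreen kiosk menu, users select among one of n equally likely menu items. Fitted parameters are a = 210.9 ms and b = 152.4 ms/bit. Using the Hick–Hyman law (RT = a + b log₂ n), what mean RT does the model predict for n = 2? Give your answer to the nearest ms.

363 ms

log₂(2) = 1 bits, so RT = 210.9 + 152.4 × 1 ≈ 363.300 ms.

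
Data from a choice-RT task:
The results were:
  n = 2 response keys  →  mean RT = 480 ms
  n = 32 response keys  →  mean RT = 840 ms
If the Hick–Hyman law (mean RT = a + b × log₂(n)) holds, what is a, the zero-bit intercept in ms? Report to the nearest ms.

b = (RT₂ − RT₁)/(log₂ n₂ − log₂ n₁) = (840 − 480)/(5 − 1) = 90 ms/bit.
Intercept: a = 480 − 90·log₂(2) = 390.000 ms.

390 ms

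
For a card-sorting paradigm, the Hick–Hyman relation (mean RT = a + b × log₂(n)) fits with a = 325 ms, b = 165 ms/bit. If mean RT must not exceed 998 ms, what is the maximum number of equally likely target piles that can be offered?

16

165·log₂ n ≤ 998 − 325 = 673, giving log₂ n ≤ 4.0788 and n ≤ 16.898. The largest whole number is 16.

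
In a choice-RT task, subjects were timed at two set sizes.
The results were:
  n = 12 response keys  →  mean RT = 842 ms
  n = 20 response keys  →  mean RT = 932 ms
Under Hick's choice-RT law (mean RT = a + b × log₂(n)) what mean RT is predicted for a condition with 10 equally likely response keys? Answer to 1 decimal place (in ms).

809.9 ms

Fit slope and intercept:
  b = (932 − 842) / (log₂ 20 − log₂ 12) = 90 / (4.3219 − 3.5850) = 122.122 ms/bit
  a = 842 − 122.122 × 3.5850 = 404.196 ms
Then RT(10) = 404.196 + 122.122 × log₂ 10 = 404.196 + 122.122 × 3.3219 ≈ 809.878 ms.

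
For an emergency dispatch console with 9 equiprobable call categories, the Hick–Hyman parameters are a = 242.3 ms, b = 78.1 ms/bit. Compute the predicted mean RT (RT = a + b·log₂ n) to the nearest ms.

log₂(9) = 3.1699 bits, so RT = 242.3 + 78.1 × 3.1699 ≈ 489.871 ms.

490 ms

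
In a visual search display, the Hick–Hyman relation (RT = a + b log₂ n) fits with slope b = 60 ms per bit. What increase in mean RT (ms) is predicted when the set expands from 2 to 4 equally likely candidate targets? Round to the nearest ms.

The intercept a cancels: ΔRT = b·(log₂ n₂ − log₂ n₁) = b·log₂(n₂/n₁).
log₂(4) − log₂(2) = log₂(4/2) = log₂(2) = 1.
ΔRT = 60 × 1.0000 = 60.000 ms.

60 ms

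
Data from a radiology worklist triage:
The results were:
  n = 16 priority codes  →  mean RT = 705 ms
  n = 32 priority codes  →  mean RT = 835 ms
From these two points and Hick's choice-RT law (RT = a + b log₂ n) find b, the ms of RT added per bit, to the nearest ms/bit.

b = (RT₂ − RT₁)/(log₂ n₂ − log₂ n₁) = (835 − 705)/(5 − 4) = 130 ms/bit.

130 ms/bit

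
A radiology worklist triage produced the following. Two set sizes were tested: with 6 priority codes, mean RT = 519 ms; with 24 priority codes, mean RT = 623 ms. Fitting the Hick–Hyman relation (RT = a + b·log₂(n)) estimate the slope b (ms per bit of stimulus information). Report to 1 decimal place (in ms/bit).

b = (RT₂ − RT₁)/(log₂ n₂ − log₂ n₁) = (623 − 519)/(4.5850 − 2.5850) = 52.000 ms/bit.

52.0 ms/bit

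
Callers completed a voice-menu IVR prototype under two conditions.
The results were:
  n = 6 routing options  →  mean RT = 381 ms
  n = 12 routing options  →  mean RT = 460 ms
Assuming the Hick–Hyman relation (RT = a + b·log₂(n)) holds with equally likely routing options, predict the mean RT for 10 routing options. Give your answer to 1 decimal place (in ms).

439.2 ms

Solve the two-equation system in a and b:
  b = (460 − 381) / (log₂ 12 − log₂ 6) = 79 / (3.5850 − 2.5850) = 79.000 ms/bit
  a = 381 − 79.000 × 2.5850 = 176.788 ms
Then RT(10) = 176.788 + 79.000 × log₂ 10 = 176.788 + 79.000 × 3.3219 ≈ 439.220 ms.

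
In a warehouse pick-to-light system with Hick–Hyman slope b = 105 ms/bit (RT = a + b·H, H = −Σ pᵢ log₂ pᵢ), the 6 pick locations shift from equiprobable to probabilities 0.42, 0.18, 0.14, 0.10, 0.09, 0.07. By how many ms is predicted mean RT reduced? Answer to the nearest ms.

32 ms

Equiprobable entropy H₀ = log₂ 6 = 2.5850 bits.
Skewed entropy H = −Σ pᵢ log₂ pᵢ = 2.2815 bits.
ΔRT = b·(H₀ − H) = 105 × 0.3035 = 31.87 ms.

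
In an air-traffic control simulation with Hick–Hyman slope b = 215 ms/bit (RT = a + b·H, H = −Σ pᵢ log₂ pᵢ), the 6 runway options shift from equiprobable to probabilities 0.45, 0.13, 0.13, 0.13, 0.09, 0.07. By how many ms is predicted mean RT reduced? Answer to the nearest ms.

The RT saving is b·ΔH. Equiprobable H₀ = log₂(6) = 2.5850 bits; with the given probabilities H = 2.2475 bits.
b·(H₀ − H) = 215 × (2.5850 − 2.2475) = 72.55 ms.

73 ms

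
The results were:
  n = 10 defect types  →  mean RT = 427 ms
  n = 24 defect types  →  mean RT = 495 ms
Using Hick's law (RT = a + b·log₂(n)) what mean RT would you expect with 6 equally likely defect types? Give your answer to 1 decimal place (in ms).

387.3 ms

RT is linear in log₂ n, so two points fix the line:
  b = (495 − 427) / (log₂ 24 − log₂ 10) = 68 / (4.5850 − 3.3219) = 53.839 ms/bit
  a = 427 − 53.839 × 3.3219 = 248.152 ms
Then RT(6) = 248.152 + 53.839 × log₂ 6 = 248.152 + 53.839 × 2.5850 ≈ 387.323 ms.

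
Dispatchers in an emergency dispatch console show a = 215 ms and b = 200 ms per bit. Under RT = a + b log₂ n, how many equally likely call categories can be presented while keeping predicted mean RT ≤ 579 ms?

3

Information budget: (579 − 215)/200 = 1.8200 bits, so n ≤ 2^1.8200 = 3.531 → at most 3.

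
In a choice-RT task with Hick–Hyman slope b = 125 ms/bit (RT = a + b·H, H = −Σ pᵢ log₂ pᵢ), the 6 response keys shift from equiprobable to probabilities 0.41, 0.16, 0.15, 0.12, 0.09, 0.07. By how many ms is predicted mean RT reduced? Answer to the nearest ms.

Equiprobable entropy H₀ = log₂ 6 = 2.5850 bits.
Skewed entropy H = −Σ pᵢ log₂ pᵢ = 2.3092 bits.
ΔRT = b·(H₀ − H) = 125 × 0.2757 = 34.47 ms.

34 ms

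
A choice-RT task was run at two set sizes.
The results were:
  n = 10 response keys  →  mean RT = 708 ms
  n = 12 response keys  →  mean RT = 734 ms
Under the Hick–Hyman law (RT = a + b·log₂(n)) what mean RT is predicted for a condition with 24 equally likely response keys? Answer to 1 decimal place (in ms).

832.8 ms

With log₂ n on the abscissa the relation is linear; from the two conditions:
  b = (734 − 708) / (log₂ 12 − log₂ 10) = 26 / (3.5850 − 3.3219) = 98.846 ms/bit
  a = 708 − 98.846 × 3.3219 = 379.639 ms
Then RT(24) = 379.639 + 98.846 × log₂ 24 = 379.639 + 98.846 × 4.5850 ≈ 832.846 ms.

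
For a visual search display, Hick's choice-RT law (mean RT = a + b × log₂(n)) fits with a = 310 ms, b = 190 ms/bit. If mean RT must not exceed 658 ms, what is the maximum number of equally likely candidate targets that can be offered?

3

190·log₂ n ≤ 658 − 310 = 348, giving log₂ n ≤ 1.8316 and n ≤ 3.559. The largest whole number is 3.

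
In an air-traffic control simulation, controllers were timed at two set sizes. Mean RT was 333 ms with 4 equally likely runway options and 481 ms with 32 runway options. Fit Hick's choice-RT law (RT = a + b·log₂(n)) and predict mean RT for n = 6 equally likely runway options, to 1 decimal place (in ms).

RT is linear in log₂ n, so two points fix the line:
  b = (481 − 333) / (log₂ 32 − log₂ 4) = 148 / (5 − 2) = 49.333 ms/bit
  a = 333 − 49.333 × 2 = 234.333 ms
Then RT(6) = 234.333 + 49.333 × log₂ 6 = 234.333 + 49.333 × 2.5850 ≈ 361.858 ms.

361.9 ms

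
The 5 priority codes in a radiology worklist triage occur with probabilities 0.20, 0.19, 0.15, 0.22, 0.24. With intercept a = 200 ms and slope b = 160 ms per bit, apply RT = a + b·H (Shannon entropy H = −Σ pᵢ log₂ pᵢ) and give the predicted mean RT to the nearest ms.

569 ms

H = 0.20·log₂(1/0.20) + 0.19·log₂(1/0.19) + 0.15·log₂(1/0.15) + 0.22·log₂(1/0.22) + 0.24·log₂(1/0.24) = 2.3049 bits.
RT = 200 + 160 × 2.3049 = 568.78 ms.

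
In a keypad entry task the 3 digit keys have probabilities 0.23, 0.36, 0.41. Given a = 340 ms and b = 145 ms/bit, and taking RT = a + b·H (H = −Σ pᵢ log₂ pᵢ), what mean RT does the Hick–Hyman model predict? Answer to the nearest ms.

H = 0.23·log₂(1/0.23) + 0.36·log₂(1/0.36) + 0.41·log₂(1/0.41) = 1.5457 bits.
RT = 340 + 145 × 1.5457 = 564.12 ms.

564 ms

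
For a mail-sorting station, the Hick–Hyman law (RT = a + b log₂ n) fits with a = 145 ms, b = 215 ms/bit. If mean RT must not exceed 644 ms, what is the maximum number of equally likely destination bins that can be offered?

4

215·log₂ n ≤ 644 − 145 = 499, giving log₂ n ≤ 2.3209 and n ≤ 4.997. The largest whole number is 4.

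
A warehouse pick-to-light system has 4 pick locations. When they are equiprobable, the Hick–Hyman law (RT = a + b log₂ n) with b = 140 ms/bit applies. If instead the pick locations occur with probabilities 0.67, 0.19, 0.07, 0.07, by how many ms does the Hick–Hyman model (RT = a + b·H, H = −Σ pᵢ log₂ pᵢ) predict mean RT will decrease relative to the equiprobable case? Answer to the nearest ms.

87 ms

Equiprobable entropy H₀ = log₂ 4 = 2.0000 bits.
Skewed entropy H = −Σ pᵢ log₂ pᵢ = 1.3794 bits.
ΔRT = b·(H₀ − H) = 140 × 0.6206 = 86.88 ms.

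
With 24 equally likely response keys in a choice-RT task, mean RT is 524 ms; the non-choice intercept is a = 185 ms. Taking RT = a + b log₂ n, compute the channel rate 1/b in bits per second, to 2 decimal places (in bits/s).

b = (524 − 185)/log₂ 24 = 339/4.5850 = 73.937 ms per bit = 0.07394 s/bit; the reciprocal is 13.525 bits/s.

13.52 bits/s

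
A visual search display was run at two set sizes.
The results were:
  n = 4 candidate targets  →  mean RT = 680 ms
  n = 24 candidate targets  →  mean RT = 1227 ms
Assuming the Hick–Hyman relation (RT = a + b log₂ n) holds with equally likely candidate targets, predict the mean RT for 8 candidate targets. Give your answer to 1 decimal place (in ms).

891.6 ms

RT is linear in log₂ n, so two points fix the line:
  b = (1227 − 680) / (log₂ 24 − log₂ 4) = 547 / (4.5850 − 2) = 211.608 ms/bit
  a = 680 − 211.608 × 2 = 256.783 ms
Then RT(8) = 256.783 + 211.608 × log₂ 8 = 256.783 + 211.608 × 3 ≈ 891.608 ms.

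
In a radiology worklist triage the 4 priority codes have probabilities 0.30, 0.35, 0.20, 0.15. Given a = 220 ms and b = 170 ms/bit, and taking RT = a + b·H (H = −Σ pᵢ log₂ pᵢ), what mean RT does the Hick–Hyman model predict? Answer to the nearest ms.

H = 0.30·log₂(1/0.30) + 0.35·log₂(1/0.35) + 0.20·log₂(1/0.20) + 0.15·log₂(1/0.15) = 1.9261 bits.
RT = 220 + 170 × 1.9261 = 547.44 ms.

547 ms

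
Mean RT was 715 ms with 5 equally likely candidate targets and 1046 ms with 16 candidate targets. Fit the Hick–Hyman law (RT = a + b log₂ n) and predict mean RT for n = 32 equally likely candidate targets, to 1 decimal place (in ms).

Fit slope and intercept:
  b = (1046 − 715) / (log₂ 16 − log₂ 5) = 331 / (4 − 2.3219) = 197.250 ms/bit
  a = 715 − 197.250 × 2.3219 = 256.999 ms
Then RT(32) = 256.999 + 197.250 × log₂ 32 = 256.999 + 197.250 × 5 ≈ 1243.250 ms.

1243.3 ms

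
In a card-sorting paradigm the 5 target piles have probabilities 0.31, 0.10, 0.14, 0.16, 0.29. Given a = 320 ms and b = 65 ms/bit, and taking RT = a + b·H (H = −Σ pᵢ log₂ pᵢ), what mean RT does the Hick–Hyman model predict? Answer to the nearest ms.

H = 0.31·log₂(1/0.31) + 0.10·log₂(1/0.10) + 0.14·log₂(1/0.14) + 0.16·log₂(1/0.16) + 0.29·log₂(1/0.29) = 2.1940 bits.
RT = 320 + 65 × 2.1940 = 462.61 ms.

463 ms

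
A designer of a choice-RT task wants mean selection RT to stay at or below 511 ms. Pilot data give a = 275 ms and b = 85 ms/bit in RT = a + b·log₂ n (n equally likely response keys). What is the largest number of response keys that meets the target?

6

Set 275 + 85·log₂ n ≤ 511 → log₂ n ≤ (511 − 275)/85 = 2.7765.
So n ≤ 2^2.7765 = 6.852; the largest integer n is 6.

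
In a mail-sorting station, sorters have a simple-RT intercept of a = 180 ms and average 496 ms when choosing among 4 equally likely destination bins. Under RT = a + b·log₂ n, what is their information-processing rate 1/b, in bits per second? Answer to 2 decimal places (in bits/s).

6.33 bits/s

Choice component = 496 − 180 = 316 ms over log₂(4) = 2 bits.
b = 316 / 2 = 158.000 ms/bit, so 1/b = 6.329 bits/s.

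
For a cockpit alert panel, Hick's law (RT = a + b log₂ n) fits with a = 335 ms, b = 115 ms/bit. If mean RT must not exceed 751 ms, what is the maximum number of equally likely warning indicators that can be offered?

12

Information budget: (751 − 335)/115 = 3.6174 bits, so n ≤ 2^3.6174 = 12.273 → at most 12.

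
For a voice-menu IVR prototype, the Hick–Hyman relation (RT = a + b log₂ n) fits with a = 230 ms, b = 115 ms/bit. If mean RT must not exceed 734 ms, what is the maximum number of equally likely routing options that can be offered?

115·log₂ n ≤ 734 − 230 = 504, giving log₂ n ≤ 4.3826 and n ≤ 20.859. The largest whole number is 20.

20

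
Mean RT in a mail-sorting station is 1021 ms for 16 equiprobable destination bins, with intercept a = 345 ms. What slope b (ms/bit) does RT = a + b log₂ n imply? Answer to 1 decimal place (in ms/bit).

169.0 ms/bit

b = (1021 − 345) / log₂(16) = 676 / 4 = 169.000 ms/bit.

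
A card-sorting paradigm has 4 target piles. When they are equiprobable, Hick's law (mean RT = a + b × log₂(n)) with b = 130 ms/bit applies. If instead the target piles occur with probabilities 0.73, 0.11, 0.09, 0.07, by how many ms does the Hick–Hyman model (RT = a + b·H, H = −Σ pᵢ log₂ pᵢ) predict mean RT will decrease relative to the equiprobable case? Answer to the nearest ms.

The RT saving is b·ΔH. Equiprobable H₀ = log₂(4) = 2.0000 bits; with the given probabilities H = 1.2629 bits.
b·(H₀ − H) = 130 × (2.0000 − 1.2629) = 95.82 ms.

96 ms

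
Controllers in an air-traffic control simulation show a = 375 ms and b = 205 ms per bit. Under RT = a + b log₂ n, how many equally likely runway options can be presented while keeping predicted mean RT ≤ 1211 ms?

16

Set 375 + 205·log₂ n ≤ 1211 → log₂ n ≤ (1211 − 375)/205 = 4.0780.
So n ≤ 2^4.0780 = 16.889; the largest integer n is 16.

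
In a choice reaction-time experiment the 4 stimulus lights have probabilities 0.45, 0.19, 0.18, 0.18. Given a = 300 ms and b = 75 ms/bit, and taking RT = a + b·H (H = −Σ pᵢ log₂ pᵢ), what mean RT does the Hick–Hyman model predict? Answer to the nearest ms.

440 ms

Entropy contributions −pᵢ log₂ pᵢ: 0.5184, 0.4552, 0.4453, 0.4453; sum H = 1.8642 bits.
RT = a + bH = 300 + 75·1.8642 = 439.82 ms.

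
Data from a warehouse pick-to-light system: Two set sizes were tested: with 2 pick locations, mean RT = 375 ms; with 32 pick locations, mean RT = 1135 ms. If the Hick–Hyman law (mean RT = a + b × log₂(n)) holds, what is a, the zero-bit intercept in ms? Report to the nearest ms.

185 ms

The slope on a log₂ axis is (1135 − 375) / (5 − 1) = 190 ms/bit.
a = RT₁ − b·log₂ n₁ = 375 − 190 × 1 = 185.000 ms.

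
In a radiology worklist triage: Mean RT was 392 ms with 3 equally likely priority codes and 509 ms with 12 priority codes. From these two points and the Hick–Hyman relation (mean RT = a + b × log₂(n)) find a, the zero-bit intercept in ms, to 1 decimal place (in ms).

299.3 ms

b = (RT₂ − RT₁)/(log₂ n₂ − log₂ n₁) = (509 − 392)/(3.5850 − 1.5850) = 58.500 ms/bit.
Intercept: a = 392 − 58.500·log₂(3) = 299.280 ms.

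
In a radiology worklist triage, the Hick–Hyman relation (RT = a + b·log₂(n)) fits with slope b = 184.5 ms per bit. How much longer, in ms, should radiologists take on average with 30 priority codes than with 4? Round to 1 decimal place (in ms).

ΔRT = (a + b log₂ n₂) − (a + b log₂ n₁) = b·(log₂ n₂ − log₂ n₁).
log₂(30) − log₂(4) = 4.9069 − 2 = 2.9069.
ΔRT = 184.5 × 2.9069 = 536.321 ms.

536.3 ms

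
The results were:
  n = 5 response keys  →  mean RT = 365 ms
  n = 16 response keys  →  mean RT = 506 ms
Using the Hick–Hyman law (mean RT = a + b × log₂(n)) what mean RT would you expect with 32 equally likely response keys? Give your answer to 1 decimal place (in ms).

With log₂ n on the abscissa the relation is linear; from the two conditions:
  b = (506 − 365) / (log₂ 16 − log₂ 5) = 141 / (4 − 2.3219) = 84.025 ms/bit
  a = 365 − 84.025 × 2.3219 = 169.900 ms
Then RT(32) = 169.900 + 84.025 × log₂ 32 = 169.900 + 84.025 × 5 ≈ 590.025 ms.

590.0 ms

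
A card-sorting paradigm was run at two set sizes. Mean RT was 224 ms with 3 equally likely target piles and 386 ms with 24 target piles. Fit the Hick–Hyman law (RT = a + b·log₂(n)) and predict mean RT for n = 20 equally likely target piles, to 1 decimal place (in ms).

371.8 ms

RT is linear in log₂ n, so two points fix the line:
  b = (386 − 224) / (log₂ 24 − log₂ 3) = 162 / (4.5850 − 1.5850) = 54.000 ms/bit
  a = 224 − 54.000 × 1.5850 = 138.412 ms
Then RT(20) = 138.412 + 54.000 × log₂ 20 = 138.412 + 54.000 × 4.3219 ≈ 371.796 ms.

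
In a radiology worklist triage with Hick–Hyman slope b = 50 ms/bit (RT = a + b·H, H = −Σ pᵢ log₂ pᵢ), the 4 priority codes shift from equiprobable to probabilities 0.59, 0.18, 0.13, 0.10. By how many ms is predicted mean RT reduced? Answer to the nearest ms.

20 ms

Equiprobable entropy H₀ = log₂ 4 = 2.0000 bits.
Skewed entropy H = −Σ pᵢ log₂ pᵢ = 1.6093 bits.
ΔRT = b·(H₀ − H) = 50 × 0.3907 = 19.54 ms.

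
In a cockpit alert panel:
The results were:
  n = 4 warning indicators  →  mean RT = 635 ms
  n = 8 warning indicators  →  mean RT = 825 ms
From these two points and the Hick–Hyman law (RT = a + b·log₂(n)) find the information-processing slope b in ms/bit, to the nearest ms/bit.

190 ms/bit

The slope on a log₂ axis is (825 − 635) / (3 − 2) = 190 ms/bit.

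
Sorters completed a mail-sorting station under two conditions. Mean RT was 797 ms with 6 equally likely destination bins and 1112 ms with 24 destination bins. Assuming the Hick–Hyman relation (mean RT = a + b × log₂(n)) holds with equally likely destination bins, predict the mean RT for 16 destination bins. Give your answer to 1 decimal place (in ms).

Fit slope and intercept:
  b = (1112 − 797) / (log₂ 24 − log₂ 6) = 315 / (4.5850 − 2.5850) = 157.500 ms/bit
  a = 797 − 157.500 × 2.5850 = 389.868 ms
Then RT(16) = 389.868 + 157.500 × log₂ 16 = 389.868 + 157.500 × 4 ≈ 1019.868 ms.

1019.9 ms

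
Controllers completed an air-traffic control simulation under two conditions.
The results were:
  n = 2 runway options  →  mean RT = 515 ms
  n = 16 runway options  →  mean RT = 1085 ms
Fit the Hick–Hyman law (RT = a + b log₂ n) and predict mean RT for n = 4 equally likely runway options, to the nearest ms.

705 ms

Fit slope and intercept:
  b = (1085 − 515) / (log₂ 16 − log₂ 2) = 570 / (4 − 1) = 190 ms/bit
  a = 515 − 190 × 1 = 325 ms
Then RT(4) = 325 + 190 × log₂ 4 = 325 + 190 × 2 ≈ 705.000 ms.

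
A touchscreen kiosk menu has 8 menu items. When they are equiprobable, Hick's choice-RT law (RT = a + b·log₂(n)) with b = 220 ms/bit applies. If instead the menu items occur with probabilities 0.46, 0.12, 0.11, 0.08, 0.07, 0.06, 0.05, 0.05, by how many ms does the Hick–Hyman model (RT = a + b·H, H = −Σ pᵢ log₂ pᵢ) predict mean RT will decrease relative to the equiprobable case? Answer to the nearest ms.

The RT saving is b·ΔH. Equiprobable H₀ = log₂(8) = 3.0000 bits; with the given probabilities H = 2.4685 bits.
b·(H₀ − H) = 220 × (3.0000 − 2.4685) = 116.93 ms.

117 ms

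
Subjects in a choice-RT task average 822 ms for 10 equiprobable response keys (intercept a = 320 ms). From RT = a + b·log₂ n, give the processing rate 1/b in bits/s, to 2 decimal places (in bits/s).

Choice component = 822 − 320 = 502 ms over log₂(10) = 3.3219 bits.
b = 502 / 3.3219 = 151.117 ms/bit, so 1/b = 6.617 bits/s.

6.62 bits/s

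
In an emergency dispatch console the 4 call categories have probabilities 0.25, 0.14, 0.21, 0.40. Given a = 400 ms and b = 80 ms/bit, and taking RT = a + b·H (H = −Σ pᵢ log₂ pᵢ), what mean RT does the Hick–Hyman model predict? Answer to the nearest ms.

Entropy contributions −pᵢ log₂ pᵢ: 0.5000, 0.3971, 0.4728, 0.5288; sum H = 1.8987 bits.
RT = a + bH = 400 + 80·1.8987 = 551.90 ms.

552 ms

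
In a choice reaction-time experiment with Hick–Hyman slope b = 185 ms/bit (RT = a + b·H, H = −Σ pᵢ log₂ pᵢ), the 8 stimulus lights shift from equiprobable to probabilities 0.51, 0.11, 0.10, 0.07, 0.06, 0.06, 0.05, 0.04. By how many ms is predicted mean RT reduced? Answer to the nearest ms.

123 ms

The RT saving is b·ΔH. Equiprobable H₀ = log₂(8) = 3.0000 bits; with the given probabilities H = 2.3354 bits.
b·(H₀ − H) = 185 × (3.0000 − 2.3354) = 122.95 ms.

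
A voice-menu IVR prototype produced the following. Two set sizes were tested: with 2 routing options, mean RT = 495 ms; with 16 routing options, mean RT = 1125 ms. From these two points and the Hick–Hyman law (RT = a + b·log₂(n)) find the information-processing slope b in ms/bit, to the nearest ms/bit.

210 ms/bit

b = (RT₂ − RT₁)/(log₂ n₂ − log₂ n₁) = (1125 − 495)/(4 − 1) = 210 ms/bit.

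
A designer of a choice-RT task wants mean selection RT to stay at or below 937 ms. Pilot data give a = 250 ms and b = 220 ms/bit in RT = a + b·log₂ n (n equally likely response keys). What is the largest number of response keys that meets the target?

Information budget: (937 − 250)/220 = 3.1227 bits, so n ≤ 2^3.1227 = 8.710 → at most 8.

8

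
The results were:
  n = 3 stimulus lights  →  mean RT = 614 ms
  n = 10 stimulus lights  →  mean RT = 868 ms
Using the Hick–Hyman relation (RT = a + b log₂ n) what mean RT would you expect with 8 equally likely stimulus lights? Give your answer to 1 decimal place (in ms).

820.9 ms

Fit slope and intercept:
  b = (868 − 614) / (log₂ 10 − log₂ 3) = 254 / (3.3219 − 1.5850) = 146.232 ms/bit
  a = 614 − 146.232 × 1.5850 = 382.228 ms
Then RT(8) = 382.228 + 146.232 × log₂ 8 = 382.228 + 146.232 × 3 ≈ 820.924 ms.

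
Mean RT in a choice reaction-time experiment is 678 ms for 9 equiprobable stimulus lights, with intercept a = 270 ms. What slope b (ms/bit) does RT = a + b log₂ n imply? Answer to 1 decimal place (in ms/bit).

9 alternatives carry log₂ 9 = 3.1699 bits; the choice cost is 678 − 270 = 408 ms, so b = 408/3.1699 = 128.710 ms/bit.

128.7 ms/bit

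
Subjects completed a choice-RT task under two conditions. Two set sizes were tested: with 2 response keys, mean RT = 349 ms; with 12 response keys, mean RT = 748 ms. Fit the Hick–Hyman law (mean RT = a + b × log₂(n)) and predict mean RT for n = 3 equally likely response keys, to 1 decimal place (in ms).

Fit slope and intercept:
  b = (748 − 349) / (log₂ 12 − log₂ 2) = 399 / (3.5850 − 1) = 154.354 ms/bit
  a = 349 − 154.354 × 1 = 194.646 ms
Then RT(3) = 194.646 + 154.354 × log₂ 3 = 194.646 + 154.354 × 1.5850 ≈ 439.291 ms.

439.3 ms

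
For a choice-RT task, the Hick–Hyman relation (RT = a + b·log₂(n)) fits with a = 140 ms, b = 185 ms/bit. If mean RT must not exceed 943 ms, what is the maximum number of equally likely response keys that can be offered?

20

Set 140 + 185·log₂ n ≤ 943 → log₂ n ≤ (943 − 140)/185 = 4.3405.
So n ≤ 2^4.3405 = 20.260; the largest integer n is 20.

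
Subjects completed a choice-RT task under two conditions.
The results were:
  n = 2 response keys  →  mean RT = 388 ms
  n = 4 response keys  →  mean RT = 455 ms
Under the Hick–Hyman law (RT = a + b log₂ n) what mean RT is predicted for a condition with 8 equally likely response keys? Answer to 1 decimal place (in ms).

522.0 ms

Solve the two-equation system in a and b:
  b = (455 − 388) / (log₂ 4 − log₂ 2) = 67 / (2 − 1) = 67.000 ms/bit
  a = 388 − 67.000 × 1 = 321.000 ms
Then RT(8) = 321.000 + 67.000 × log₂ 8 = 321.000 + 67.000 × 3 ≈ 522.000 ms.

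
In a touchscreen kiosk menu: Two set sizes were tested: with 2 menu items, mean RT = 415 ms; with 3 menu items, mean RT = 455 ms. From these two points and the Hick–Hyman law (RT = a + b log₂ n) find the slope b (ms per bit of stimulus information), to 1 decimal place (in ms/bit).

68.4 ms/bit

The slope on a log₂ axis is (455 − 415) / (1.5850 − 1) = 68.380 ms/bit.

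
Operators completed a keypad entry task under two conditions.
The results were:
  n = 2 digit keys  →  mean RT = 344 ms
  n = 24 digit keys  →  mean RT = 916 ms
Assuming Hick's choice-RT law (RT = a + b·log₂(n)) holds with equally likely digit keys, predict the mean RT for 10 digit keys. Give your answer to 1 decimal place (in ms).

Fit slope and intercept:
  b = (916 − 344) / (log₂ 24 − log₂ 2) = 572 / (4.5850 − 1) = 159.555 ms/bit
  a = 344 − 159.555 × 1 = 184.445 ms
Then RT(10) = 184.445 + 159.555 × log₂ 10 = 184.445 + 159.555 × 3.3219 ≈ 714.476 ms.

714.5 ms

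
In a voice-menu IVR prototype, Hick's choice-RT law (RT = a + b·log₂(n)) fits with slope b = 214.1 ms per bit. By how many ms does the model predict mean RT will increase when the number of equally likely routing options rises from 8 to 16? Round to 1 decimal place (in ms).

ΔRT = (a + b log₂ n₂) − (a + b log₂ n₁) = b·(log₂ n₂ − log₂ n₁).
log₂(16) − log₂(8) = log₂(16/8) = log₂(2) = 1.
ΔRT = 214.1 × 1.0000 = 214.100 ms.

214.1 ms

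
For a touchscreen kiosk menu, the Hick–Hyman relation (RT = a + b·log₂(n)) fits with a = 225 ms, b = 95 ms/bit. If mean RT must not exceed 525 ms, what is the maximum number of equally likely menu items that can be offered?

Set 225 + 95·log₂ n ≤ 525 → log₂ n ≤ (525 − 225)/95 = 3.1579.
So n ≤ 2^3.1579 = 8.925; the largest integer n is 8.

8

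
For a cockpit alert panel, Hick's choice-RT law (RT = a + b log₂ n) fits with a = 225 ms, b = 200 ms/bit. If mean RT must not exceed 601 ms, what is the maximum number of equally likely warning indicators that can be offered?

3

Information budget: (601 − 225)/200 = 1.8800 bits, so n ≤ 2^1.8800 = 3.681 → at most 3.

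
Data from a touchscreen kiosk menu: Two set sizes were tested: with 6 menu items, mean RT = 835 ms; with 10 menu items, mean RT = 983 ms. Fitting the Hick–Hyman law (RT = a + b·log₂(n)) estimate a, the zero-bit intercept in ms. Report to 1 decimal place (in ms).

315.9 ms

b = (RT₂ − RT₁)/(log₂ n₂ − log₂ n₁) = (983 − 835)/(3.3219 − 2.5850) = 200.823 ms/bit.
a = RT₁ − b·log₂ n₁ = 835 − 200.823 × 2.5850 = 315.879 ms.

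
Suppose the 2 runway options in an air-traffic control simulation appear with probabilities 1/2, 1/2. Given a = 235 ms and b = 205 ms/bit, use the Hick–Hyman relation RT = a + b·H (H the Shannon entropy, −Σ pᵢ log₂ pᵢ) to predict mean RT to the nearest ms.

Each term −pᵢ log₂ pᵢ: 0.5·1 + 0.5·1; summed, H = 1.000 bits.
Mean RT = a + bH = 235 + 205·1.000 = 440.00 ms.

440 ms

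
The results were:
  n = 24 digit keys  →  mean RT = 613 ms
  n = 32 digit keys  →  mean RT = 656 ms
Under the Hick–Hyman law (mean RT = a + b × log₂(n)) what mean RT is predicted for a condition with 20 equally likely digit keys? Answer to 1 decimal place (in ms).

Fit slope and intercept:
  b = (656 − 613) / (log₂ 32 − log₂ 24) = 43 / (5 − 4.5850) = 103.605 ms/bit
  a = 613 − 103.605 × 4.5850 = 137.975 ms
Then RT(20) = 137.975 + 103.605 × log₂ 20 = 137.975 + 103.605 × 4.3219 ≈ 585.748 ms.

585.7 ms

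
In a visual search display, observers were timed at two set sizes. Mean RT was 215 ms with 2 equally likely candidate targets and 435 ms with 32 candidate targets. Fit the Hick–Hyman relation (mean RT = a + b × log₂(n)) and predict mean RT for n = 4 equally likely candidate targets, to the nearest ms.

270 ms

Fit slope and intercept:
  b = (435 − 215) / (log₂ 32 − log₂ 2) = 220 / (5 − 1) = 55 ms/bit
  a = 215 − 55 × 1 = 160 ms
Then RT(4) = 160 + 55 × log₂ 4 = 160 + 55 × 2 ≈ 270.000 ms.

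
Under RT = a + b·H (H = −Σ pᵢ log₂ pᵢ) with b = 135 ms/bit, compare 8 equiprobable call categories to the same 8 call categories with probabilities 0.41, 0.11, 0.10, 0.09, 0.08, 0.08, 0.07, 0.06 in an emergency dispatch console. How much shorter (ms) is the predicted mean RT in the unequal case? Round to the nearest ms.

The RT saving is b·ΔH. Equiprobable H₀ = log₂(8) = 3.0000 bits; with the given probabilities H = 2.6176 bits.
b·(H₀ − H) = 135 × (3.0000 − 2.6176) = 51.62 ms.

52 ms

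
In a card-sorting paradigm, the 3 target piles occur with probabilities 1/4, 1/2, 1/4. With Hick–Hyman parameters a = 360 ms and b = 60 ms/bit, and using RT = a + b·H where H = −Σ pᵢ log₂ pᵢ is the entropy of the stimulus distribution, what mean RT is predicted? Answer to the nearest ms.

450 ms

Each term −pᵢ log₂ pᵢ: 0.25·2 + 0.5·1 + 0.25·2; summed, H = 1.500 bits.
Mean RT = a + bH = 360 + 60·1.500 = 450.00 ms.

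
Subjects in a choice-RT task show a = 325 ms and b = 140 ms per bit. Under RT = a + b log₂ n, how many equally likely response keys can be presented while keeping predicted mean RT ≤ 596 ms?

3

Set 325 + 140·log₂ n ≤ 596 → log₂ n ≤ (596 − 325)/140 = 1.9357.
So n ≤ 2^1.9357 = 3.826; the largest integer n is 3.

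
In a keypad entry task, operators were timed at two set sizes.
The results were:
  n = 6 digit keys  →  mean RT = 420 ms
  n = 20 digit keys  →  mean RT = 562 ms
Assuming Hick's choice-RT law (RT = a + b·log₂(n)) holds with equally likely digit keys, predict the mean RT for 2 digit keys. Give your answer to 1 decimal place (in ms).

290.4 ms

With log₂ n on the abscissa the relation is linear; from the two conditions:
  b = (562 − 420) / (log₂ 20 − log₂ 6) = 142 / (4.3219 − 2.5850) = 81.752 ms/bit
  a = 420 − 81.752 × 2.5850 = 208.675 ms
Then RT(2) = 208.675 + 81.752 × log₂ 2 = 208.675 + 81.752 × 1 ≈ 290.427 ms.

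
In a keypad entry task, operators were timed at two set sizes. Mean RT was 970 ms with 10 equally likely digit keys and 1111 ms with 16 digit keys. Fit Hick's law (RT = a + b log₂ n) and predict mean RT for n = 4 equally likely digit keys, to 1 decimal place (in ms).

695.1 ms

Fit slope and intercept:
  b = (1111 − 970) / (log₂ 16 − log₂ 10) = 141 / (4 − 3.3219) = 207.943 ms/bit
  a = 970 − 207.943 × 3.3219 = 279.230 ms
Then RT(4) = 279.230 + 207.943 × log₂ 4 = 279.230 + 207.943 × 2 ≈ 695.115 ms.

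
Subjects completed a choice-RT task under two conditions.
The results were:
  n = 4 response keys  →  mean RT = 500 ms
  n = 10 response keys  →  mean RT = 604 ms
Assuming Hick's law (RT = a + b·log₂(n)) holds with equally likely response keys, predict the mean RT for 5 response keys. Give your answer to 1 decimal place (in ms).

Solve the two-equation system in a and b:
  b = (604 − 500) / (log₂ 10 − log₂ 4) = 104 / (3.3219 − 2) = 78.673 ms/bit
  a = 500 − 78.673 × 2 = 342.654 ms
Then RT(5) = 342.654 + 78.673 × log₂ 5 = 342.654 + 78.673 × 2.3219 ≈ 525.327 ms.

525.3 ms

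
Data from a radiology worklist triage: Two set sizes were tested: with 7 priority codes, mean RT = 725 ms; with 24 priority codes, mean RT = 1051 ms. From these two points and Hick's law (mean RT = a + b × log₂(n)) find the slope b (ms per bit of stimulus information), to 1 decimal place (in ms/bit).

183.4 ms/bit

The slope on a log₂ axis is (1051 − 725) / (4.5850 − 2.8074) = 183.393 ms/bit.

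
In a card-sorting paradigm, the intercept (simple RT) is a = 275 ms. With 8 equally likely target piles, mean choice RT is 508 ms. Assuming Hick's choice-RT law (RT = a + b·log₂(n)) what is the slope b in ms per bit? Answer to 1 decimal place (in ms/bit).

77.7 ms/bit

log₂(8) = 3 bits.
b = (RT − a)/log₂ n = (508 − 275) / 3 = 77.667 ms/bit.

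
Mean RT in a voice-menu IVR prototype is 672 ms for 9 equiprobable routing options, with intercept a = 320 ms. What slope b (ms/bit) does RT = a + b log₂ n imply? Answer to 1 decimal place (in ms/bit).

111.0 ms/bit

9 alternatives carry log₂ 9 = 3.1699 bits; the choice cost is 672 − 320 = 352 ms, so b = 352/3.1699 = 111.044 ms/bit.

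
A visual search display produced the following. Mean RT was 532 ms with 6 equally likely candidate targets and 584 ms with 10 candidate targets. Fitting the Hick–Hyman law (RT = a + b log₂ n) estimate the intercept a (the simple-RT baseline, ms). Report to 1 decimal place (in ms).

The slope on a log₂ axis is (584 − 532) / (3.3219 − 2.5850) = 70.560 ms/bit.
a = RT₁ − b·log₂ n₁ = 532 − 70.560 × 2.5850 = 349.606 ms.

349.6 ms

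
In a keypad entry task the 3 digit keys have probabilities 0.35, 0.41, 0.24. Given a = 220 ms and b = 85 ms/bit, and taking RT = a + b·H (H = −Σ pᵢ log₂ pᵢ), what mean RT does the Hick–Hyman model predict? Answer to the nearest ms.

H = 0.35·log₂(1/0.35) + 0.41·log₂(1/0.41) + 0.24·log₂(1/0.24) = 1.5516 bits.
RT = 220 + 85 × 1.5516 = 351.89 ms.

352 ms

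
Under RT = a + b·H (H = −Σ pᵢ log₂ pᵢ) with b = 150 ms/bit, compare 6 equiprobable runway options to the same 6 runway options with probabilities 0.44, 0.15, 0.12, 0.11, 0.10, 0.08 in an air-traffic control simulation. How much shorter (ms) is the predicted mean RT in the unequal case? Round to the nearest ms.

47 ms

The RT saving is b·ΔH. Equiprobable H₀ = log₂(6) = 2.5850 bits; with the given probabilities H = 2.2727 bits.
b·(H₀ − H) = 150 × (2.5850 − 2.2727) = 46.83 ms.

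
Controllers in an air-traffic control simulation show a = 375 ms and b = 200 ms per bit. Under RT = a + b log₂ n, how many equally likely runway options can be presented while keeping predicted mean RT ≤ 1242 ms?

20

Set 375 + 200·log₂ n ≤ 1242 → log₂ n ≤ (1242 − 375)/200 = 4.3350.
So n ≤ 2^4.3350 = 20.182; the largest integer n is 20.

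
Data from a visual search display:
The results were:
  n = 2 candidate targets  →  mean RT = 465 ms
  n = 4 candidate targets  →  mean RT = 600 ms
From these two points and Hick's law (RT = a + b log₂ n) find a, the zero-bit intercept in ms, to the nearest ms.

Slope: b = (600 − 465) / (log₂ 4 − log₂ 2) = 135/1.0000 = 135 ms/bit.
Intercept: a = 465 − 135·log₂(2) = 330.000 ms.

330 ms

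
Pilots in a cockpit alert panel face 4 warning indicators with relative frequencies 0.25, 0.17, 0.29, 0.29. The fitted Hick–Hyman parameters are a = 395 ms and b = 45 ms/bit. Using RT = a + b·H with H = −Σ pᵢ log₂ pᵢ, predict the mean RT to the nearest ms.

Entropy contributions −pᵢ log₂ pᵢ: 0.5000, 0.4346, 0.5179, 0.5179; sum H = 1.9704 bits.
RT = a + bH = 395 + 45·1.9704 = 483.67 ms.

484 ms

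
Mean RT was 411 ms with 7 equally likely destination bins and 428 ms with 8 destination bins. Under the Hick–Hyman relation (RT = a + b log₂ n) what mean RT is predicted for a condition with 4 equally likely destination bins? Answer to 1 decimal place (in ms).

339.8 ms

Fit slope and intercept:
  b = (428 − 411) / (log₂ 8 − log₂ 7) = 17 / (3 − 2.8074) = 88.245 ms/bit
  a = 411 − 88.245 × 2.8074 = 163.264 ms
Then RT(4) = 163.264 + 88.245 × log₂ 4 = 163.264 + 88.245 × 2 ≈ 339.755 ms.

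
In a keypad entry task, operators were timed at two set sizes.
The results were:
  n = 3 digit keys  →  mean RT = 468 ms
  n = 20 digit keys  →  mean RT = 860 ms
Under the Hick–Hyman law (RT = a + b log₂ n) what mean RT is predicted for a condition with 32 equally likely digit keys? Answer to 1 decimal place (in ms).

957.1 ms

With log₂ n on the abscissa the relation is linear; from the two conditions:
  b = (860 − 468) / (log₂ 20 − log₂ 3) = 392 / (4.3219 − 1.5850) = 143.224 ms/bit
  a = 468 − 143.224 × 1.5850 = 240.995 ms
Then RT(32) = 240.995 + 143.224 × log₂ 32 = 240.995 + 143.224 × 5 ≈ 957.116 ms.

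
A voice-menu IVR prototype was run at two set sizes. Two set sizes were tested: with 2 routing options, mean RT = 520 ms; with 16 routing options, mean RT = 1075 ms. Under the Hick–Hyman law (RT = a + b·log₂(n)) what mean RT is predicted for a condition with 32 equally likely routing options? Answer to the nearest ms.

1260 ms

RT is linear in log₂ n, so two points fix the line:
  b = (1075 − 520) / (log₂ 16 − log₂ 2) = 555 / (4 − 1) = 185 ms/bit
  a = 520 − 185 × 1 = 335 ms
Then RT(32) = 335 + 185 × log₂ 32 = 335 + 185 × 5 ≈ 1260.000 ms.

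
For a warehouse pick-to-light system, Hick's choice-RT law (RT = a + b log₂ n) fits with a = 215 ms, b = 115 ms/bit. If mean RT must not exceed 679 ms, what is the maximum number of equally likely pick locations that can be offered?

115·log₂ n ≤ 679 − 215 = 464, giving log₂ n ≤ 4.0348 and n ≤ 16.390. The largest whole number is 16.

16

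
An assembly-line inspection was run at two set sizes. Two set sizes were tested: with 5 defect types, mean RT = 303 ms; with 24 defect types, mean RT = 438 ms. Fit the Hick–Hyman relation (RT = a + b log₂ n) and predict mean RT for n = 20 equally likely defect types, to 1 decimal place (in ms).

RT is linear in log₂ n, so two points fix the line:
  b = (438 − 303) / (log₂ 24 − log₂ 5) = 135 / (4.5850 − 2.3219) = 59.654 ms/bit
  a = 303 − 59.654 × 2.3219 = 164.487 ms
Then RT(20) = 164.487 + 59.654 × log₂ 20 = 164.487 + 59.654 × 4.3219 ≈ 422.309 ms.

422.3 ms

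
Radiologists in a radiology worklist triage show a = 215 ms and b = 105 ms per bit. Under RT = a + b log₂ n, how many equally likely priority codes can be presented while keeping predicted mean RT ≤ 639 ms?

Set 215 + 105·log₂ n ≤ 639 → log₂ n ≤ (639 − 215)/105 = 4.0381.
So n ≤ 2^4.0381 = 16.428; the largest integer n is 16.

16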